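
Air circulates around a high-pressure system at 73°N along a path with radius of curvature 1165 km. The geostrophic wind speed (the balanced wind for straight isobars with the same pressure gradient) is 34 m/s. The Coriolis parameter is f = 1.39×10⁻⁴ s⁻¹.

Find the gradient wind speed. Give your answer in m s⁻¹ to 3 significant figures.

Around a high, pressure-gradient force acts outward with centrifugal, so Coriolis balances both:
fV = (1/ρ)|∂P/∂n| + V²/R  →  V² − fR·V + fR·V_g = 0
With fR = 1.39×10⁻⁴ × 1165×10³ m = 162 m/s:
V = [fR − √((fR)² − 4 fR V_g)]/2 = [162 − √(162² − 4×162×34)]/2 = 48.6 m/s
Supergeostrophic (V > V_g = 34 m/s), as expected around a high.

48.6 m s⁻¹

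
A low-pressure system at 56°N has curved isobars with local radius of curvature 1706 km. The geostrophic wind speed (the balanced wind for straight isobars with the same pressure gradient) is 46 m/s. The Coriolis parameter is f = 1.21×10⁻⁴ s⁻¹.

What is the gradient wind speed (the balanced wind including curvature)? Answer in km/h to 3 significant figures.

139 km/h

Around a low, centrifugal force acts outward with Coriolis, so pressure-gradient force balances both:
(1/ρ)|∂P/∂n| = fV + V²/R  →  V² + fR·V − fR·V_g = 0
With fR = 1.21×10⁻⁴ × 1706×10³ m = 206 m/s:
V = [−fR + √((fR)² + 4 fR V_g)]/2 = [−206 + √(206² + 4×206×46)]/2 = 38.7 m/s
Subgeostrophic (V < V_g = 46 m/s), as expected around a low.
Converting: 38.7 m/s × 3.6 = 139 km/h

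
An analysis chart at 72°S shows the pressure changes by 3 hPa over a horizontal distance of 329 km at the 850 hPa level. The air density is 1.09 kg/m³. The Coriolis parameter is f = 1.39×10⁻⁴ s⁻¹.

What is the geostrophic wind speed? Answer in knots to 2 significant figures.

12 knots

Pressure gradient: |∂P/∂n| = 300 Pa / 329000 m = 9.12×10⁻⁴ Pa/m
Geostrophic balance (pressure-gradient force = Coriolis force):
V_g = (1/(fρ)) |∂P/∂n| = 9.12×10⁻⁴ / (1.39×10⁻⁴ × 1.09) = 6.02 m/s
Converting: 6.02 m/s × 1.944 = 12 knots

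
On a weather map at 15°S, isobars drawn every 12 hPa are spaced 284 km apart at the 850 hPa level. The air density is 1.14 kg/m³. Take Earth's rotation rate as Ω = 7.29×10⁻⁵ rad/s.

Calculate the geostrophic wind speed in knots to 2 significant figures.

190 knots

Coriolis parameter at 15°S:
f = 2Ω sin φ = 2 × 7.29×10⁻⁵ × sin 15° = 3.77×10⁻⁵ s⁻¹
Pressure gradient: |∂P/∂n| = 1200 Pa / 284000 m = 4.23×10⁻³ Pa/m
Geostrophic balance (pressure-gradient force = Coriolis force):
V_g = (1/(fρ)) |∂P/∂n| = 4.23×10⁻³ / (3.77×10⁻⁵ × 1.14) = 98.2 m/s
Converting: 98.2 m/s × 1.944 = 190 knots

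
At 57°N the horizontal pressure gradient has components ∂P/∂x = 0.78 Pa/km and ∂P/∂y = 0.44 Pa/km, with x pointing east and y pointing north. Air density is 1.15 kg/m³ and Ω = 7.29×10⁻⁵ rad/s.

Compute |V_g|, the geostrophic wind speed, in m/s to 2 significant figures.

Coriolis parameter at 57°N:
f = 2Ω sin φ = 2 × 7.29×10⁻⁵ × sin 57° = 1.22×10⁻⁴ s⁻¹
Component geostrophic relations (x east, y north):
u_g = −(1/(fρ)) ∂P/∂y,  v_g = (1/(fρ)) ∂P/∂x
u_g = −(0.44×10⁻³)/(1.22×10⁻⁴ × 1.15) = −3.13 m/s;  v_g = (0.78×10⁻³)/(1.22×10⁻⁴ × 1.15) = 5.55 m/s
|V_g| = √(u_g² + v_g²) = 6.37 m/s

6.4 m/s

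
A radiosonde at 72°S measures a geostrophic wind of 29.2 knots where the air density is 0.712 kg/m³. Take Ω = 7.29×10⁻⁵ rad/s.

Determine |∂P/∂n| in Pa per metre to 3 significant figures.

Coriolis parameter at 72°S:
f = 2Ω sin φ = 2 × 7.29×10⁻⁵ × sin 72° = 1.39×10⁻⁴ s⁻¹
Wind speed in SI: 29.2 knots = 15.0 m/s
Geostrophic balance rearranged: |∂P/∂n| = f ρ V_g
|∂P/∂n| = 1.39×10⁻⁴ × 0.712 × 15.0 = 1.48×10⁻³ Pa/m

1.48×10⁻³ Pa/m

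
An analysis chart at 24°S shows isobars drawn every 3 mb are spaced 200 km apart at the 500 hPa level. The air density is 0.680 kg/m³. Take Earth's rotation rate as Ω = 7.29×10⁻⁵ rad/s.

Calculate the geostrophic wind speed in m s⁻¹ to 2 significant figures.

Coriolis parameter at 24°S:
f = 2Ω sin φ = 2 × 7.29×10⁻⁵ × sin 24° = 5.93×10⁻⁵ s⁻¹
Pressure gradient: |∂P/∂n| = 300 Pa / 200000 m = 1.50×10⁻³ Pa/m
Geostrophic balance (pressure-gradient force = Coriolis force):
V_g = (1/(fρ)) |∂P/∂n| = 1.50×10⁻³ / (5.93×10⁻⁵ × 0.680) = 37.2 m/s

37 m s⁻¹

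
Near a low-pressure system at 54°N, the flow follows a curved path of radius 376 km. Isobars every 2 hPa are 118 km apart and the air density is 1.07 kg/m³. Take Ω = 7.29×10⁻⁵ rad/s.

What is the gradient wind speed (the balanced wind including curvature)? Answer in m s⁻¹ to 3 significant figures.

10.8 m s⁻¹

Coriolis parameter at 54°N:
f = 2Ω sin φ = 2 × 7.29×10⁻⁵ × sin 54° = 1.18×10⁻⁴ s⁻¹
Pressure gradient: |∂P/∂n| = 200 Pa / 118000 m = 1.69×10⁻³ Pa/m
Geostrophic speed: V_g = |∂P/∂n|/(fρ) = 1.69×10⁻³/(1.18×10⁻⁴ × 1.07) = 13.4 m/s
Around a low, centrifugal force acts outward with Coriolis, so pressure-gradient force balances both:
(1/ρ)|∂P/∂n| = fV + V²/R  →  V² + fR·V − fR·V_g = 0
With fR = 1.18×10⁻⁴ × 376×10³ m = 44.4 m/s:
V = [−fR + √((fR)² + 4 fR V_g)]/2 = [−44.4 + √(44.4² + 4×44.4×13.4)]/2 = 10.8 m/s
Subgeostrophic (V < V_g = 13.4 m/s), as expected around a low.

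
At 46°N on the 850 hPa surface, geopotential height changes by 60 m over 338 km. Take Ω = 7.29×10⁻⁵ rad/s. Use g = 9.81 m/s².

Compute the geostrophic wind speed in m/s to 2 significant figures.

Coriolis parameter at 46°N:
f = 2Ω sin φ = 2 × 7.29×10⁻⁵ × sin 46° = 1.05×10⁻⁴ s⁻¹
Height gradient: |∂Z/∂n| = 60 m / 338000 m = 1.78×10⁻⁴
On a pressure surface, geostrophic balance gives V_g = (g/f)|∂Z/∂n|:
V_g = 9.81 × 1.78×10⁻⁴ / 1.05×10⁻⁴ = 16.6 m/s

17 m/s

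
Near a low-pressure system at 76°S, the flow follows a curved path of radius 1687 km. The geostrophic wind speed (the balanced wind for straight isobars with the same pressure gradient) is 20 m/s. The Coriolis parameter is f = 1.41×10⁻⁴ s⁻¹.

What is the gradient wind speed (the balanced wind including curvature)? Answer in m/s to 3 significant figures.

Around a low, centrifugal force acts outward with Coriolis, so pressure-gradient force balances both:
(1/ρ)|∂P/∂n| = fV + V²/R  →  V² + fR·V − fR·V_g = 0
With fR = 1.41×10⁻⁴ × 1687×10³ m = 238 m/s:
V = [−fR + √((fR)² + 4 fR V_g)]/2 = [−238 + √(238² + 4×238×20)]/2 = 18.6 m/s
Subgeostrophic (V < V_g = 20 m/s), as expected around a low.

18.6 m/s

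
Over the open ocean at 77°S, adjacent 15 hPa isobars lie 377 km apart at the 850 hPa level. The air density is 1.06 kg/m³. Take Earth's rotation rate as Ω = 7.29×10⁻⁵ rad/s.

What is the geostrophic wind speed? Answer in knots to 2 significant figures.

Coriolis parameter at 77°S:
f = 2Ω sin φ = 2 × 7.29×10⁻⁵ × sin 77° = 1.42×10⁻⁴ s⁻¹
Pressure gradient: |∂P/∂n| = 1500 Pa / 377000 m = 3.98×10⁻³ Pa/m
Geostrophic balance (pressure-gradient force = Coriolis force):
V_g = (1/(fρ)) |∂P/∂n| = 3.98×10⁻³ / (1.42×10⁻⁴ × 1.06) = 26.4 m/s
Converting: 26.4 m/s × 1.944 = 51 knots

51 knots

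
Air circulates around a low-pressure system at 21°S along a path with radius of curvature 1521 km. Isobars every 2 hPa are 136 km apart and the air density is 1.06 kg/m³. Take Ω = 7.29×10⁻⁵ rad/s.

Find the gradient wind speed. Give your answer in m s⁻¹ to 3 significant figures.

21.0 m s⁻¹

Coriolis parameter at 21°S:
f = 2Ω sin φ = 2 × 7.29×10⁻⁵ × sin 21° = 5.23×10⁻⁵ s⁻¹
Pressure gradient: |∂P/∂n| = 200 Pa / 136000 m = 1.47×10⁻³ Pa/m
Geostrophic speed: V_g = |∂P/∂n|/(fρ) = 1.47×10⁻³/(5.23×10⁻⁵ × 1.06) = 26.6 m/s
Around a low, centrifugal force acts outward with Coriolis, so pressure-gradient force balances both:
(1/ρ)|∂P/∂n| = fV + V²/R  →  V² + fR·V − fR·V_g = 0
With fR = 5.23×10⁻⁵ × 1521×10³ m = 79.5 m/s:
V = [−fR + √((fR)² + 4 fR V_g)]/2 = [−79.5 + √(79.5² + 4×79.5×26.6)]/2 = 21 m/s
Subgeostrophic (V < V_g = 26.6 m/s), as expected around a low.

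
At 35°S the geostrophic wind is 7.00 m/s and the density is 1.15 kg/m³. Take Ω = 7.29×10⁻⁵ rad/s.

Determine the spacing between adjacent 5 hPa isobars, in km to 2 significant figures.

740 km

Coriolis parameter at 35°S:
f = 2Ω sin φ = 2 × 7.29×10⁻⁵ × sin 35° = 8.36×10⁻⁵ s⁻¹
Geostrophic balance rearranged: |∂P/∂n| = f ρ V_g
|∂P/∂n| = 8.36×10⁻⁵ × 1.15 × 7.00 = 6.73×10⁻⁴ Pa/m
Isobar spacing: Δn = ΔP/|∂P/∂n| = 500 Pa / 6.73×10⁻⁴ Pa/m = 742720 m ≈ 740 km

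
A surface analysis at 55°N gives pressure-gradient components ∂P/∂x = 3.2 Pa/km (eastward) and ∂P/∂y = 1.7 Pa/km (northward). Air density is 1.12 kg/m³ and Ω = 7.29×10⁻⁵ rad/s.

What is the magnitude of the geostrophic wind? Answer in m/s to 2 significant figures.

Coriolis parameter at 55°N:
f = 2Ω sin φ = 2 × 7.29×10⁻⁵ × sin 55° = 1.19×10⁻⁴ s⁻¹
Component geostrophic relations (x east, y north):
u_g = −(1/(fρ)) ∂P/∂y,  v_g = (1/(fρ)) ∂P/∂x
u_g = −(1.7×10⁻³)/(1.19×10⁻⁴ × 1.12) = −12.7 m/s;  v_g = (3.2×10⁻³)/(1.19×10⁻⁴ × 1.12) = 23.9 m/s
|V_g| = √(u_g² + v_g²) = 27.1 m/s

27 m/s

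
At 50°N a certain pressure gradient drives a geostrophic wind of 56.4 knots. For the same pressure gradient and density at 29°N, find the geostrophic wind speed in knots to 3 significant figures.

With the same pressure gradient and density, V_g ∝ 1/f ∝ 1/sin φ.
V₂ = V₁ · sin φ₁ / sin φ₂ = 56.4 × sin 50° / sin 29°
V₂ = 56.4 × 0.7660/0.4848 = 89.1 knots

89.1 knots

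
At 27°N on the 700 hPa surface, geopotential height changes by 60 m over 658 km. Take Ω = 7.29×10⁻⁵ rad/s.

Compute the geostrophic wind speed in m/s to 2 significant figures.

Coriolis parameter at 27°N:
f = 2Ω sin φ = 2 × 7.29×10⁻⁵ × sin 27° = 6.62×10⁻⁵ s⁻¹
Height gradient: |∂Z/∂n| = 60 m / 658000 m = 9.12×10⁻⁵
On a pressure surface, geostrophic balance gives V_g = (g/f)|∂Z/∂n|:
V_g = 9.81 × 9.12×10⁻⁵ / 6.62×10⁻⁵ = 13.5 m/s

14 m/s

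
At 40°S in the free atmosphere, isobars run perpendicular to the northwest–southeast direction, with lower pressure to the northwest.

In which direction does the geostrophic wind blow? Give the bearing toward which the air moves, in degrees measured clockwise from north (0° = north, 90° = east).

The pressure-gradient force points toward the northwest (bearing 315°).
Geostrophic balance: in the Southern Hemisphere the Coriolis force deflects motion to the left, so the geostrophic wind blows 90° to the left of the pressure-gradient force (low pressure on the right).
Rotating 315° by 90° counterclockwise gives 225° — the wind blows toward the southwest.

225°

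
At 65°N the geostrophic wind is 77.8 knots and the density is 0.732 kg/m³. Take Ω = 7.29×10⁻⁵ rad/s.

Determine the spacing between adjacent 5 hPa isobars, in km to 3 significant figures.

Coriolis parameter at 65°N:
f = 2Ω sin φ = 2 × 7.29×10⁻⁵ × sin 65° = 1.32×10⁻⁴ s⁻¹
Wind speed in SI: 77.8 knots = 40.0 m/s
Geostrophic balance rearranged: |∂P/∂n| = f ρ V_g
|∂P/∂n| = 1.32×10⁻⁴ × 0.732 × 40.0 = 3.87×10⁻³ Pa/m
Isobar spacing: Δn = ΔP/|∂P/∂n| = 500 Pa / 3.87×10⁻³ Pa/m = 129154 m ≈ 129 km

129 km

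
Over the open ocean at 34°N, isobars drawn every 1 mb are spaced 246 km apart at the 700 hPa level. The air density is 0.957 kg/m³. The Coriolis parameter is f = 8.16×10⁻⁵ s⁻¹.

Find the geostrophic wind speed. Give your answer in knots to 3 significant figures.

Pressure gradient: |∂P/∂n| = 100 Pa / 246000 m = 4.07×10⁻⁴ Pa/m
Geostrophic balance (pressure-gradient force = Coriolis force):
V_g = (1/(fρ)) |∂P/∂n| = 4.07×10⁻⁴ / (8.16×10⁻⁵ × 0.957) = 5.21 m/s
Converting: 5.21 m/s × 1.944 = 10.1 knots

10.1 knots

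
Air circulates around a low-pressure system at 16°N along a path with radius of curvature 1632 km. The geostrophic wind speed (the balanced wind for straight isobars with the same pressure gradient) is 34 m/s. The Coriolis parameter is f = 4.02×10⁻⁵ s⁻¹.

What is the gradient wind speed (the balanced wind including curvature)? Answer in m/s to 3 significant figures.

Around a low, centrifugal force acts outward with Coriolis, so pressure-gradient force balances both:
(1/ρ)|∂P/∂n| = fV + V²/R  →  V² + fR·V − fR·V_g = 0
With fR = 4.02×10⁻⁵ × 1632×10³ m = 65.6 m/s:
V = [−fR + √((fR)² + 4 fR V_g)]/2 = [−65.6 + √(65.6² + 4×65.6×34)]/2 = 24.7 m/s
Subgeostrophic (V < V_g = 34 m/s), as expected around a low.

24.7 m/s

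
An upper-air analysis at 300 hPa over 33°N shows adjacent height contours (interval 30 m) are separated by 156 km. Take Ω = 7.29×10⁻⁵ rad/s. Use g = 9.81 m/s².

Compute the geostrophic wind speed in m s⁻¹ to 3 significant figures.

Coriolis parameter at 33°N:
f = 2Ω sin φ = 2 × 7.29×10⁻⁵ × sin 33° = 7.94×10⁻⁵ s⁻¹
Height gradient: |∂Z/∂n| = 30 m / 156000 m = 1.92×10⁻⁴
On a pressure surface, geostrophic balance gives V_g = (g/f)|∂Z/∂n|:
V_g = 9.81 × 1.92×10⁻⁴ / 7.94×10⁻⁵ = 23.8 m/s

23.8 m s⁻¹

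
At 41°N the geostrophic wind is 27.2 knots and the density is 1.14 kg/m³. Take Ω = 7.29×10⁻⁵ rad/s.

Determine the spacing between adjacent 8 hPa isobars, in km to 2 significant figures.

Coriolis parameter at 41°N:
f = 2Ω sin φ = 2 × 7.29×10⁻⁵ × sin 41° = 9.57×10⁻⁵ s⁻¹
Wind speed in SI: 27.2 knots = 14.0 m/s
Geostrophic balance rearranged: |∂P/∂n| = f ρ V_g
|∂P/∂n| = 9.57×10⁻⁵ × 1.14 × 14.0 = 1.53×10⁻³ Pa/m
Isobar spacing: Δn = ΔP/|∂P/∂n| = 800 Pa / 1.53×10⁻³ Pa/m = 524297 m ≈ 520 km

520 km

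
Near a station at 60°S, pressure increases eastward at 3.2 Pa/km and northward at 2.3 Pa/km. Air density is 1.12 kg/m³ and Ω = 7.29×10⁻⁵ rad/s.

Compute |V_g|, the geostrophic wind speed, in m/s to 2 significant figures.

28 m/s

Coriolis parameter at 60°S:
f = 2Ω sin φ = 2 × 7.29×10⁻⁵ × sin 60° = 1.26×10⁻⁴ s⁻¹
In the Southern Hemisphere f is negative: f = −1.26×10⁻⁴ s⁻¹.
Component geostrophic relations (x east, y north):
u_g = −(1/(fρ)) ∂P/∂y,  v_g = (1/(fρ)) ∂P/∂x
u_g = −(2.3×10⁻³)/(−1.26×10⁻⁴ × 1.12) = 16.3 m/s;  v_g = (3.2×10⁻³)/(−1.26×10⁻⁴ × 1.12) = −22.6 m/s
|V_g| = √(u_g² + v_g²) = 27.9 m/s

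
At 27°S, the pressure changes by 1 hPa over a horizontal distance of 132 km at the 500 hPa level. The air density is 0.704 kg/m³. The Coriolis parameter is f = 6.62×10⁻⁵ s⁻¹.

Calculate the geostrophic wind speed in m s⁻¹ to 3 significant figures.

Pressure gradient: |∂P/∂n| = 100 Pa / 132000 m = 7.58×10⁻⁴ Pa/m
Geostrophic balance (pressure-gradient force = Coriolis force):
V_g = (1/(fρ)) |∂P/∂n| = 7.58×10⁻⁴ / (6.62×10⁻⁵ × 0.704) = 16.3 m/s

16.3 m s⁻¹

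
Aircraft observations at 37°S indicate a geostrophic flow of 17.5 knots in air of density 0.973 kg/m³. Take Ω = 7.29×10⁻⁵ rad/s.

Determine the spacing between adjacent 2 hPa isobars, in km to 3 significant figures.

Coriolis parameter at 37°S:
f = 2Ω sin φ = 2 × 7.29×10⁻⁵ × sin 37° = 8.77×10⁻⁵ s⁻¹
Wind speed in SI: 17.5 knots = 9.00 m/s
Geostrophic balance rearranged: |∂P/∂n| = f ρ V_g
|∂P/∂n| = 8.77×10⁻⁵ × 0.973 × 9.00 = 7.69×10⁻⁴ Pa/m
Isobar spacing: Δn = ΔP/|∂P/∂n| = 200 Pa / 7.69×10⁻⁴ Pa/m = 260208 m ≈ 260 km

260 km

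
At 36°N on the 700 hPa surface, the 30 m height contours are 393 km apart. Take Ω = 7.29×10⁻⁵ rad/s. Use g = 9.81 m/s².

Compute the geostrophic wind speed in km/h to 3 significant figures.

Coriolis parameter at 36°N:
f = 2Ω sin φ = 2 × 7.29×10⁻⁵ × sin 36° = 8.57×10⁻⁵ s⁻¹
Height gradient: |∂Z/∂n| = 30 m / 393000 m = 7.63×10⁻⁵
On a pressure surface, geostrophic balance gives V_g = (g/f)|∂Z/∂n|:
V_g = 9.81 × 7.63×10⁻⁵ / 8.57×10⁻⁵ = 8.74 m/s
Converting: 8.74 m/s × 3.6 = 31.5 km/h

31.5 km/h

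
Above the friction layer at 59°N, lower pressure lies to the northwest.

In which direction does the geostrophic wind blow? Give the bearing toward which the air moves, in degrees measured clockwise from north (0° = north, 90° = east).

The pressure-gradient force points toward the northwest (bearing 315°).
Geostrophic balance: in the Northern Hemisphere the Coriolis force deflects motion to the right, so the geostrophic wind blows 90° to the right of the pressure-gradient force (low pressure on the left).
Rotating 315° by 90° clockwise gives 045° — the wind blows toward the northeast.

045°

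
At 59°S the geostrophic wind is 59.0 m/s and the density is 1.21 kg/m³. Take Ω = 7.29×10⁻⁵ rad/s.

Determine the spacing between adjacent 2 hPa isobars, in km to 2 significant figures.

Coriolis parameter at 59°S:
f = 2Ω sin φ = 2 × 7.29×10⁻⁵ × sin 59° = 1.25×10⁻⁴ s⁻¹
Geostrophic balance rearranged: |∂P/∂n| = f ρ V_g
|∂P/∂n| = 1.25×10⁻⁴ × 1.21 × 59.0 = 8.92×10⁻³ Pa/m
Isobar spacing: Δn = ΔP/|∂P/∂n| = 200 Pa / 8.92×10⁻³ Pa/m = 22417 m ≈ 22 km

22 km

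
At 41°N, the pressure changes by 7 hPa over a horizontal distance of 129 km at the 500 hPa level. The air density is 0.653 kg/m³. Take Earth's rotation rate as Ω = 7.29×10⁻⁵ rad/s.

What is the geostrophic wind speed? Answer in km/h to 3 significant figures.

313 km/h

Coriolis parameter at 41°N:
f = 2Ω sin φ = 2 × 7.29×10⁻⁵ × sin 41° = 9.57×10⁻⁵ s⁻¹
Pressure gradient: |∂P/∂n| = 700 Pa / 129000 m = 5.43×10⁻³ Pa/m
Geostrophic balance (pressure-gradient force = Coriolis force):
V_g = (1/(fρ)) |∂P/∂n| = 5.43×10⁻³ / (9.57×10⁻⁵ × 0.653) = 86.9 m/s
Converting: 86.9 m/s × 3.6 = 313 km/h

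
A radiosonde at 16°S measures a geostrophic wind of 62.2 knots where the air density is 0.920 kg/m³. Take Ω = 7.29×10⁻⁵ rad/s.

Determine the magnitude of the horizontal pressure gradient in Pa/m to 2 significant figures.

Coriolis parameter at 16°S:
f = 2Ω sin φ = 2 × 7.29×10⁻⁵ × sin 16° = 4.02×10⁻⁵ s⁻¹
Wind speed in SI: 62.2 knots = 32.0 m/s
Geostrophic balance rearranged: |∂P/∂n| = f ρ V_g
|∂P/∂n| = 4.02×10⁻⁵ × 0.920 × 32.0 = 1.18×10⁻³ Pa/m

1.2×10⁻³ Pa/m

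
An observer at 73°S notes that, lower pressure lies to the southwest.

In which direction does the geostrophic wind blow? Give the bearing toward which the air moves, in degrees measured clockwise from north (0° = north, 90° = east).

The pressure-gradient force points toward the southwest (bearing 225°).
Geostrophic balance: in the Southern Hemisphere the Coriolis force deflects motion to the left, so the geostrophic wind blows 90° to the left of the pressure-gradient force (low pressure on the right).
Rotating 225° by 90° counterclockwise gives 135° — the wind blows toward the southeast.

135°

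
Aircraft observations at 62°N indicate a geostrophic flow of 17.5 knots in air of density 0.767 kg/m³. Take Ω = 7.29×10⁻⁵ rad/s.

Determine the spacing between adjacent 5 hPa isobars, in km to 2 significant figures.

Coriolis parameter at 62°N:
f = 2Ω sin φ = 2 × 7.29×10⁻⁵ × sin 62° = 1.29×10⁻⁴ s⁻¹
Wind speed in SI: 17.5 knots = 9.00 m/s
Geostrophic balance rearranged: |∂P/∂n| = f ρ V_g
|∂P/∂n| = 1.29×10⁻⁴ × 0.767 × 9.00 = 8.89×10⁻⁴ Pa/m
Isobar spacing: Δn = ΔP/|∂P/∂n| = 500 Pa / 8.89×10⁻⁴ Pa/m = 562479 m ≈ 560 km

560 km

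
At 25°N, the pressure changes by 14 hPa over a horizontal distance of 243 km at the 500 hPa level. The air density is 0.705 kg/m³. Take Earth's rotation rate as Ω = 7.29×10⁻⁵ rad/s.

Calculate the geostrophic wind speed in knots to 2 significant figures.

Coriolis parameter at 25°N:
f = 2Ω sin φ = 2 × 7.29×10⁻⁵ × sin 25° = 6.16×10⁻⁵ s⁻¹
Pressure gradient: |∂P/∂n| = 1400 Pa / 243000 m = 5.76×10⁻³ Pa/m
Geostrophic balance (pressure-gradient force = Coriolis force):
V_g = (1/(fρ)) |∂P/∂n| = 5.76×10⁻³ / (6.16×10⁻⁵ × 0.705) = 133 m/s
Converting: 133 m/s × 1.944 = 260 knots

260 knots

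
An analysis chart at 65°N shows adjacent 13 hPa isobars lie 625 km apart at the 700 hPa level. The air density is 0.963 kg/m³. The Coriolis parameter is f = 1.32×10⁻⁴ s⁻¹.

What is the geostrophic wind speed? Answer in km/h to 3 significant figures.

58.9 km/h

Pressure gradient: |∂P/∂n| = 1300 Pa / 625000 m = 2.08×10⁻³ Pa/m
Geostrophic balance (pressure-gradient force = Coriolis force):
V_g = (1/(fρ)) |∂P/∂n| = 2.08×10⁻³ / (1.32×10⁻⁴ × 0.963) = 16.4 m/s
Converting: 16.4 m/s × 3.6 = 58.9 km/h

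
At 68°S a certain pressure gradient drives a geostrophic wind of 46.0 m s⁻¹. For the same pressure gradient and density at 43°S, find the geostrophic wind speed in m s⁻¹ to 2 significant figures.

With the same pressure gradient and density, V_g ∝ 1/f ∝ 1/sin φ.
V₂ = V₁ · sin φ₁ / sin φ₂ = 46.0 × sin 68° / sin 43°
V₂ = 46.0 × 0.9272/0.6820 = 63 m s⁻¹

63 m s⁻¹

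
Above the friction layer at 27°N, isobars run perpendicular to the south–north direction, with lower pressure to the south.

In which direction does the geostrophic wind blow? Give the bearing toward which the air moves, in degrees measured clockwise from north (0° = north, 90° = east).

The pressure-gradient force points toward the south (bearing 180°).
Geostrophic balance: in the Northern Hemisphere the Coriolis force deflects motion to the right, so the geostrophic wind blows 90° to the right of the pressure-gradient force (low pressure on the left).
Rotating 180° by 90° clockwise gives 270° — the wind blows toward the west.

270°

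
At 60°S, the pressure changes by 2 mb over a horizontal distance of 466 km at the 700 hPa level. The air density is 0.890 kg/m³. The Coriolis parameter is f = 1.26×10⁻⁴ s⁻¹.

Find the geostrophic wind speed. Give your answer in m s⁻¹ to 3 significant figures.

Pressure gradient: |∂P/∂n| = 200 Pa / 466000 m = 4.29×10⁻⁴ Pa/m
Geostrophic balance (pressure-gradient force = Coriolis force):
V_g = (1/(fρ)) |∂P/∂n| = 4.29×10⁻⁴ / (1.26×10⁻⁴ × 0.890) = 3.83 m/s

3.83 m s⁻¹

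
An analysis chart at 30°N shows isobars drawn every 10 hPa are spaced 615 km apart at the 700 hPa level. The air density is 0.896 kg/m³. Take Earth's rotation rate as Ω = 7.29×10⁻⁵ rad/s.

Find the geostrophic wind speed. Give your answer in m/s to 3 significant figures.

24.9 m/s

Coriolis parameter at 30°N:
f = 2Ω sin φ = 2 × 7.29×10⁻⁵ × sin 30° = 7.29×10⁻⁵ s⁻¹
Pressure gradient: |∂P/∂n| = 1000 Pa / 615000 m = 1.63×10⁻³ Pa/m
Geostrophic balance (pressure-gradient force = Coriolis force):
V_g = (1/(fρ)) |∂P/∂n| = 1.63×10⁻³ / (7.29×10⁻⁵ × 0.896) = 24.9 m/s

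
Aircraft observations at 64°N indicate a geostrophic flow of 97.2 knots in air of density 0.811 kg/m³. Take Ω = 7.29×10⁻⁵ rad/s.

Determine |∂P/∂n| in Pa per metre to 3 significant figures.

Coriolis parameter at 64°N:
f = 2Ω sin φ = 2 × 7.29×10⁻⁵ × sin 64° = 1.31×10⁻⁴ s⁻¹
Wind speed in SI: 97.2 knots = 50.0 m/s
Geostrophic balance rearranged: |∂P/∂n| = f ρ V_g
|∂P/∂n| = 1.31×10⁻⁴ × 0.811 × 50.0 = 5.31×10⁻³ Pa/m

5.31×10⁻³ Pa/m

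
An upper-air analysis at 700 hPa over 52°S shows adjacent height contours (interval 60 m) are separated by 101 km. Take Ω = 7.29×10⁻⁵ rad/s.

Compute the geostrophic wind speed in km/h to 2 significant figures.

180 km/h

Coriolis parameter at 52°S:
f = 2Ω sin φ = 2 × 7.29×10⁻⁵ × sin 52° = 1.15×10⁻⁴ s⁻¹
Height gradient: |∂Z/∂n| = 60 m / 101000 m = 5.94×10⁻⁴
On a pressure surface, geostrophic balance gives V_g = (g/f)|∂Z/∂n|:
V_g = 9.81 × 5.94×10⁻⁴ / 1.15×10⁻⁴ = 50.7 m/s
Converting: 50.7 m/s × 3.6 = 180 km/h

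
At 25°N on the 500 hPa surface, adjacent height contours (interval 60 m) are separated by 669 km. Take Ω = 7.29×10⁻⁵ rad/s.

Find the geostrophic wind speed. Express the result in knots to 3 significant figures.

Coriolis parameter at 25°N:
f = 2Ω sin φ = 2 × 7.29×10⁻⁵ × sin 25° = 6.16×10⁻⁵ s⁻¹
Height gradient: |∂Z/∂n| = 60 m / 669000 m = 8.97×10⁻⁵
On a pressure surface, geostrophic balance gives V_g = (g/f)|∂Z/∂n|:
V_g = 9.81 × 8.97×10⁻⁵ / 6.16×10⁻⁵ = 14.3 m/s
Converting: 14.3 m/s × 1.944 = 27.8 knots

27.8 knots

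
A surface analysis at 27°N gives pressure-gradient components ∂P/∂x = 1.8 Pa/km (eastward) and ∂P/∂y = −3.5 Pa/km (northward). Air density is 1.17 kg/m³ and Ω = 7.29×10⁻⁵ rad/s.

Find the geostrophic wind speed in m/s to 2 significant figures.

Coriolis parameter at 27°N:
f = 2Ω sin φ = 2 × 7.29×10⁻⁵ × sin 27° = 6.62×10⁻⁵ s⁻¹
Component geostrophic relations (x east, y north):
u_g = −(1/(fρ)) ∂P/∂y,  v_g = (1/(fρ)) ∂P/∂x
u_g = −(−3.5×10⁻³)/(6.62×10⁻⁵ × 1.17) = 45.2 m/s;  v_g = (1.8×10⁻³)/(6.62×10⁻⁵ × 1.17) = 23.2 m/s
|V_g| = √(u_g² + v_g²) = 50.8 m/s

51 m/s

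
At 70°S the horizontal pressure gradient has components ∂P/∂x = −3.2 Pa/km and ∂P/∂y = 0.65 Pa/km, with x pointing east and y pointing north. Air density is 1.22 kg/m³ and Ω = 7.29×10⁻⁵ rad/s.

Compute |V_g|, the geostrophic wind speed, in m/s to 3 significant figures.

19.5 m/s

Coriolis parameter at 70°S:
f = 2Ω sin φ = 2 × 7.29×10⁻⁵ × sin 70° = 1.37×10⁻⁴ s⁻¹
In the Southern Hemisphere f is negative: f = −1.37×10⁻⁴ s⁻¹.
Component geostrophic relations (x east, y north):
u_g = −(1/(fρ)) ∂P/∂y,  v_g = (1/(fρ)) ∂P/∂x
u_g = −(0.65×10⁻³)/(−1.37×10⁻⁴ × 1.22) = 3.89 m/s;  v_g = (−3.2×10⁻³)/(−1.37×10⁻⁴ × 1.22) = 19.1 m/s
|V_g| = √(u_g² + v_g²) = 19.5 m/s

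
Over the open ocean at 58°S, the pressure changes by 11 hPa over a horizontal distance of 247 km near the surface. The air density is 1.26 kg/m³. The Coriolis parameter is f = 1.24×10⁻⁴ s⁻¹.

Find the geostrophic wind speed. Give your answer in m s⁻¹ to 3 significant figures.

28.5 m s⁻¹

Pressure gradient: |∂P/∂n| = 1100 Pa / 247000 m = 4.45×10⁻³ Pa/m
Geostrophic balance (pressure-gradient force = Coriolis force):
V_g = (1/(fρ)) |∂P/∂n| = 4.45×10⁻³ / (1.24×10⁻⁴ × 1.26) = 28.5 m/s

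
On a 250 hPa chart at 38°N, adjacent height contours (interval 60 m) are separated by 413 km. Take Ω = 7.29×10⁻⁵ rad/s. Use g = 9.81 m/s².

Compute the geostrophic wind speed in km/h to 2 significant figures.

Coriolis parameter at 38°N:
f = 2Ω sin φ = 2 × 7.29×10⁻⁵ × sin 38° = 8.98×10⁻⁵ s⁻¹
Height gradient: |∂Z/∂n| = 60 m / 413000 m = 1.45×10⁻⁴
On a pressure surface, geostrophic balance gives V_g = (g/f)|∂Z/∂n|:
V_g = 9.81 × 1.45×10⁻⁴ / 8.98×10⁻⁵ = 15.9 m/s
Converting: 15.9 m/s × 3.6 = 57 km/h

57 km/h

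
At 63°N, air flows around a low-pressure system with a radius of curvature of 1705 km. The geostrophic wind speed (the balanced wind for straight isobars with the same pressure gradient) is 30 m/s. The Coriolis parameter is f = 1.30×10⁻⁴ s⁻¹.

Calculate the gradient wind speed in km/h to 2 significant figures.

Around a low, centrifugal force acts outward with Coriolis, so pressure-gradient force balances both:
(1/ρ)|∂P/∂n| = fV + V²/R  →  V² + fR·V − fR·V_g = 0
With fR = 1.30×10⁻⁴ × 1705×10³ m = 222 m/s:
V = [−fR + √((fR)² + 4 fR V_g)]/2 = [−222 + √(222² + 4×222×30)]/2 = 26.8 m/s
Subgeostrophic (V < V_g = 30 m/s), as expected around a low.
Converting: 26.8 m/s × 3.6 = 96 km/h

96 km/h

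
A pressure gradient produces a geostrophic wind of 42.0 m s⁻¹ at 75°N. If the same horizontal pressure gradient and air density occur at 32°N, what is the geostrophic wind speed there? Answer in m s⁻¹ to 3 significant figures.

With the same pressure gradient and density, V_g ∝ 1/f ∝ 1/sin φ.
V₂ = V₁ · sin φ₁ / sin φ₂ = 42.0 × sin 75° / sin 32°
V₂ = 42.0 × 0.9659/0.5299 = 76.6 m s⁻¹

76.6 m s⁻¹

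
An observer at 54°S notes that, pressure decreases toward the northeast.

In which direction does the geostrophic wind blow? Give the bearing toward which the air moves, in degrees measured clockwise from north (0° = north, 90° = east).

The pressure-gradient force points toward the northeast (bearing 045°).
Geostrophic balance: in the Southern Hemisphere the Coriolis force deflects motion to the left, so the geostrophic wind blows 90° to the left of the pressure-gradient force (low pressure on the right).
Rotating 045° by 90° counterclockwise gives 315° — the wind blows toward the northwest.

315°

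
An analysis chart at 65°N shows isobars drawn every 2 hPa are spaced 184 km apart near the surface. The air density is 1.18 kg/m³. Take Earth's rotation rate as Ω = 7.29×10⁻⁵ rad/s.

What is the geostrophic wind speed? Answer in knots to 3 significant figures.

Coriolis parameter at 65°N:
f = 2Ω sin φ = 2 × 7.29×10⁻⁵ × sin 65° = 1.32×10⁻⁴ s⁻¹
Pressure gradient: |∂P/∂n| = 200 Pa / 184000 m = 1.09×10⁻³ Pa/m
Geostrophic balance (pressure-gradient force = Coriolis force):
V_g = (1/(fρ)) |∂P/∂n| = 1.09×10⁻³ / (1.32×10⁻⁴ × 1.18) = 6.97 m/s
Converting: 6.97 m/s × 1.944 = 13.6 knots

13.6 knots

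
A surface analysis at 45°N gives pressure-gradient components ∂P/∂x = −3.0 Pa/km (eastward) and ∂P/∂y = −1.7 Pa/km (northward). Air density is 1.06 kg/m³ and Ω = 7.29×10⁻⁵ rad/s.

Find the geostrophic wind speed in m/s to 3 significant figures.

31.6 m/s

Coriolis parameter at 45°N:
f = 2Ω sin φ = 2 × 7.29×10⁻⁵ × sin 45° = 1.03×10⁻⁴ s⁻¹
Component geostrophic relations (x east, y north):
u_g = −(1/(fρ)) ∂P/∂y,  v_g = (1/(fρ)) ∂P/∂x
u_g = −(−1.7×10⁻³)/(1.03×10⁻⁴ × 1.06) = 15.6 m/s;  v_g = (−3.0×10⁻³)/(1.03×10⁻⁴ × 1.06) = −27.5 m/s
|V_g| = √(u_g² + v_g²) = 31.6 m/s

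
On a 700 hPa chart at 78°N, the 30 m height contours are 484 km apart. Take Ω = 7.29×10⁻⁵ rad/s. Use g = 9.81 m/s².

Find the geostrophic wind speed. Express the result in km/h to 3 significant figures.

15.3 km/h

Coriolis parameter at 78°N:
f = 2Ω sin φ = 2 × 7.29×10⁻⁵ × sin 78° = 1.43×10⁻⁴ s⁻¹
Height gradient: |∂Z/∂n| = 30 m / 484000 m = 6.20×10⁻⁵
On a pressure surface, geostrophic balance gives V_g = (g/f)|∂Z/∂n|:
V_g = 9.81 × 6.20×10⁻⁵ / 1.43×10⁻⁴ = 4.26 m/s
Converting: 4.26 m/s × 3.6 = 15.3 km/h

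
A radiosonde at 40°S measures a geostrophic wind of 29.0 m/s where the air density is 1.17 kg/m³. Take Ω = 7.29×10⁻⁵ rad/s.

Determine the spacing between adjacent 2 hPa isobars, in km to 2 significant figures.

Coriolis parameter at 40°S:
f = 2Ω sin φ = 2 × 7.29×10⁻⁵ × sin 40° = 9.37×10⁻⁵ s⁻¹
Geostrophic balance rearranged: |∂P/∂n| = f ρ V_g
|∂P/∂n| = 9.37×10⁻⁵ × 1.17 × 29.0 = 3.18×10⁻³ Pa/m
Isobar spacing: Δn = ΔP/|∂P/∂n| = 200 Pa / 3.18×10⁻³ Pa/m = 62896 m ≈ 63 km

63 km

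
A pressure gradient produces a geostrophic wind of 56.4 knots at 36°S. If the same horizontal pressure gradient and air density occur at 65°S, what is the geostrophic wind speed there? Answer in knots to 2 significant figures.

37 knots

With the same pressure gradient and density, V_g ∝ 1/f ∝ 1/sin φ.
V₂ = V₁ · sin φ₁ / sin φ₂ = 56.4 × sin 36° / sin 65°
V₂ = 56.4 × 0.5878/0.9063 = 37 knots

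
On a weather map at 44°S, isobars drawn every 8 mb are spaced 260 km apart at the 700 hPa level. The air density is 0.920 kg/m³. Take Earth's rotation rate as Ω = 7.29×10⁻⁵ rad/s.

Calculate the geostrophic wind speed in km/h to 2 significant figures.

Coriolis parameter at 44°S:
f = 2Ω sin φ = 2 × 7.29×10⁻⁵ × sin 44° = 1.01×10⁻⁴ s⁻¹
Pressure gradient: |∂P/∂n| = 800 Pa / 260000 m = 3.08×10⁻³ Pa/m
Geostrophic balance (pressure-gradient force = Coriolis force):
V_g = (1/(fρ)) |∂P/∂n| = 3.08×10⁻³ / (1.01×10⁻⁴ × 0.920) = 33.0 m/s
Converting: 33.0 m/s × 3.6 = 120 km/h

120 km/h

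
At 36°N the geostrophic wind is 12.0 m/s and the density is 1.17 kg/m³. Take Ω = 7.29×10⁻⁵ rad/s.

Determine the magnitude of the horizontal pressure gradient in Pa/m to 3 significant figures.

Coriolis parameter at 36°N:
f = 2Ω sin φ = 2 × 7.29×10⁻⁵ × sin 36° = 8.57×10⁻⁵ s⁻¹
Geostrophic balance rearranged: |∂P/∂n| = f ρ V_g
|∂P/∂n| = 8.57×10⁻⁵ × 1.17 × 12.0 = 1.20×10⁻³ Pa/m

1.20×10⁻³ Pa/m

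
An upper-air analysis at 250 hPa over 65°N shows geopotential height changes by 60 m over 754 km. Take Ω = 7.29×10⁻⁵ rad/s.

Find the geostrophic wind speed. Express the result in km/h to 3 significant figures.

Coriolis parameter at 65°N:
f = 2Ω sin φ = 2 × 7.29×10⁻⁵ × sin 65° = 1.32×10⁻⁴ s⁻¹
Height gradient: |∂Z/∂n| = 60 m / 754000 m = 7.96×10⁻⁵
On a pressure surface, geostrophic balance gives V_g = (g/f)|∂Z/∂n|:
V_g = 9.81 × 7.96×10⁻⁵ / 1.32×10⁻⁴ = 5.91 m/s
Converting: 5.91 m/s × 3.6 = 21.3 km/h

21.3 km/h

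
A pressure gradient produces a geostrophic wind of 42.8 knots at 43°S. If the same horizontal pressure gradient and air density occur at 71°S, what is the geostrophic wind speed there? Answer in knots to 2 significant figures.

31 knots

With the same pressure gradient and density, V_g ∝ 1/f ∝ 1/sin φ.
V₂ = V₁ · sin φ₁ / sin φ₂ = 42.8 × sin 43° / sin 71°
V₂ = 42.8 × 0.6820/0.9455 = 31 knots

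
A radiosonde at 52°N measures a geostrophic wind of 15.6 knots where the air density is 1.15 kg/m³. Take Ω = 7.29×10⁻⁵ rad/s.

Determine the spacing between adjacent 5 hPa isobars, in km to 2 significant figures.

Coriolis parameter at 52°N:
f = 2Ω sin φ = 2 × 7.29×10⁻⁵ × sin 52° = 1.15×10⁻⁴ s⁻¹
Wind speed in SI: 15.6 knots = 8.03 m/s
Geostrophic balance rearranged: |∂P/∂n| = f ρ V_g
|∂P/∂n| = 1.15×10⁻⁴ × 1.15 × 8.03 = 1.06×10⁻³ Pa/m
Isobar spacing: Δn = ΔP/|∂P/∂n| = 500 Pa / 1.06×10⁻³ Pa/m = 471541 m ≈ 470 km

470 km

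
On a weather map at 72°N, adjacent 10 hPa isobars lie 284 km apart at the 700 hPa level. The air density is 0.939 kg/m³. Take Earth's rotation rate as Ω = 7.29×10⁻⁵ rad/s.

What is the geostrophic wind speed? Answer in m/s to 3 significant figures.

Coriolis parameter at 72°N:
f = 2Ω sin φ = 2 × 7.29×10⁻⁵ × sin 72° = 1.39×10⁻⁴ s⁻¹
Pressure gradient: |∂P/∂n| = 1000 Pa / 284000 m = 3.52×10⁻³ Pa/m
Geostrophic balance (pressure-gradient force = Coriolis force):
V_g = (1/(fρ)) |∂P/∂n| = 3.52×10⁻³ / (1.39×10⁻⁴ × 0.939) = 27.0 m/s

27.0 m/s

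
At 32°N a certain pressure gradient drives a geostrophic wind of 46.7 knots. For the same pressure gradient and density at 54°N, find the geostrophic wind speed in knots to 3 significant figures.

With the same pressure gradient and density, V_g ∝ 1/f ∝ 1/sin φ.
V₂ = V₁ · sin φ₁ / sin φ₂ = 46.7 × sin 32° / sin 54°
V₂ = 46.7 × 0.5299/0.8090 = 30.6 knots

30.6 knots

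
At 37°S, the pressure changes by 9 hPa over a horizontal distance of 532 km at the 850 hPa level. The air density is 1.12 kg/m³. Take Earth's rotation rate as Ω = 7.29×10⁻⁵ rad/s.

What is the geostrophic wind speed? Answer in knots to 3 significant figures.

33.5 knots

Coriolis parameter at 37°S:
f = 2Ω sin φ = 2 × 7.29×10⁻⁵ × sin 37° = 8.77×10⁻⁵ s⁻¹
Pressure gradient: |∂P/∂n| = 900 Pa / 532000 m = 1.69×10⁻³ Pa/m
Geostrophic balance (pressure-gradient force = Coriolis force):
V_g = (1/(fρ)) |∂P/∂n| = 1.69×10⁻³ / (8.77×10⁻⁵ × 1.12) = 17.2 m/s
Converting: 17.2 m/s × 1.944 = 33.5 knots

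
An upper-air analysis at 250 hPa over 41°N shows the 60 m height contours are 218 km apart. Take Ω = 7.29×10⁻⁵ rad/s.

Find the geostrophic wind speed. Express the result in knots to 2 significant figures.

Coriolis parameter at 41°N:
f = 2Ω sin φ = 2 × 7.29×10⁻⁵ × sin 41° = 9.57×10⁻⁵ s⁻¹
Height gradient: |∂Z/∂n| = 60 m / 218000 m = 2.75×10⁻⁴
On a pressure surface, geostrophic balance gives V_g = (g/f)|∂Z/∂n|:
V_g = 9.81 × 2.75×10⁻⁴ / 9.57×10⁻⁵ = 28.2 m/s
Converting: 28.2 m/s × 1.944 = 55 knots

55 knots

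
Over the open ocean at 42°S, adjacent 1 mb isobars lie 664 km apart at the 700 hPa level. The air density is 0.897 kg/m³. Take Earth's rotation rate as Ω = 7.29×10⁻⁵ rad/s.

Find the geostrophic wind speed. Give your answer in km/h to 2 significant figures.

6.2 km/h

Coriolis parameter at 42°S:
f = 2Ω sin φ = 2 × 7.29×10⁻⁵ × sin 42° = 9.76×10⁻⁵ s⁻¹
Pressure gradient: |∂P/∂n| = 100 Pa / 664000 m = 1.51×10⁻⁴ Pa/m
Geostrophic balance (pressure-gradient force = Coriolis force):
V_g = (1/(fρ)) |∂P/∂n| = 1.51×10⁻⁴ / (9.76×10⁻⁵ × 0.897) = 1.72 m/s
Converting: 1.72 m/s × 3.6 = 6.2 km/h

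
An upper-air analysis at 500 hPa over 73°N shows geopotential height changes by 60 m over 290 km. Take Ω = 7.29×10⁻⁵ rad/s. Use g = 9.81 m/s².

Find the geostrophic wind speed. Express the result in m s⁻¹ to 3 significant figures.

Coriolis parameter at 73°N:
f = 2Ω sin φ = 2 × 7.29×10⁻⁵ × sin 73° = 1.39×10⁻⁴ s⁻¹
Height gradient: |∂Z/∂n| = 60 m / 290000 m = 2.07×10⁻⁴
On a pressure surface, geostrophic balance gives V_g = (g/f)|∂Z/∂n|:
V_g = 9.81 × 2.07×10⁻⁴ / 1.39×10⁻⁴ = 14.6 m/s

14.6 m s⁻¹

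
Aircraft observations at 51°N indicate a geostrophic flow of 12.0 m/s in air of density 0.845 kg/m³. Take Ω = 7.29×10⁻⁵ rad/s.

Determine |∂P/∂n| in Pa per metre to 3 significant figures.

Coriolis parameter at 51°N:
f = 2Ω sin φ = 2 × 7.29×10⁻⁵ × sin 51° = 1.13×10⁻⁴ s⁻¹
Geostrophic balance rearranged: |∂P/∂n| = f ρ V_g
|∂P/∂n| = 1.13×10⁻⁴ × 0.845 × 12.0 = 1.15×10⁻³ Pa/m

1.15×10⁻³ Pa/m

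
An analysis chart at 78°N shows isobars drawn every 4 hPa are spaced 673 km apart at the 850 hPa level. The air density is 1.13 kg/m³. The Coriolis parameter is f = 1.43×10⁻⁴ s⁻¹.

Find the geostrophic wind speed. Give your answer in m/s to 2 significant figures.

Pressure gradient: |∂P/∂n| = 400 Pa / 673000 m = 5.94×10⁻⁴ Pa/m
Geostrophic balance (pressure-gradient force = Coriolis force):
V_g = (1/(fρ)) |∂P/∂n| = 5.94×10⁻⁴ / (1.43×10⁻⁴ × 1.13) = 3.68 m/s

3.7 m/s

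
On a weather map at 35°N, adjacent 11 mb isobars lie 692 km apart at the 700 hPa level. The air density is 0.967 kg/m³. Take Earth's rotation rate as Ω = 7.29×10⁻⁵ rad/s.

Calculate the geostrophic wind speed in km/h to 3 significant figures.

70.8 km/h

Coriolis parameter at 35°N:
f = 2Ω sin φ = 2 × 7.29×10⁻⁵ × sin 35° = 8.36×10⁻⁵ s⁻¹
Pressure gradient: |∂P/∂n| = 1100 Pa / 692000 m = 1.59×10⁻³ Pa/m
Geostrophic balance (pressure-gradient force = Coriolis force):
V_g = (1/(fρ)) |∂P/∂n| = 1.59×10⁻³ / (8.36×10⁻⁵ × 0.967) = 19.7 m/s
Converting: 19.7 m/s × 3.6 = 70.8 km/h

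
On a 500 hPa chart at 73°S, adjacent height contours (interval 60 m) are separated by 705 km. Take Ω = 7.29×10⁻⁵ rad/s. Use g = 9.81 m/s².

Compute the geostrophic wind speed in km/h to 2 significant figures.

22 km/h

Coriolis parameter at 73°S:
f = 2Ω sin φ = 2 × 7.29×10⁻⁵ × sin 73° = 1.39×10⁻⁴ s⁻¹
Height gradient: |∂Z/∂n| = 60 m / 705000 m = 8.51×10⁻⁵
On a pressure surface, geostrophic balance gives V_g = (g/f)|∂Z/∂n|:
V_g = 9.81 × 8.51×10⁻⁵ / 1.39×10⁻⁴ = 5.99 m/s
Converting: 5.99 m/s × 3.6 = 22 km/h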